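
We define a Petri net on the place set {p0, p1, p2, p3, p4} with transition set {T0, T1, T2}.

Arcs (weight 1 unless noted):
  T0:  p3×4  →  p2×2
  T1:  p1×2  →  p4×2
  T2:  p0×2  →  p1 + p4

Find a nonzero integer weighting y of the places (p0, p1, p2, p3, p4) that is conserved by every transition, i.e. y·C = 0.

y = (p0:0, p1:0, p2:2, p3:1, p4:0)

Incidence matrix C (rows=places, cols=transitions):
       T0   T1   T2
   p0   0    0   -2
   p1   0   -2    1
   p2   2    0    0
   p3  -4    0    0
   p4   0    2    1

Candidate y = [0, 0, 2, 1, 0]; check y·C column-wise:
  col T0: 2·2 + 1·-4 = 0
  col T1: 0·-2 + 2·0 + 1·0 + 0·2 = 0
  col T2: 0·-2 + 0·1 + 2·0 + 1·0 + 0·1 = 0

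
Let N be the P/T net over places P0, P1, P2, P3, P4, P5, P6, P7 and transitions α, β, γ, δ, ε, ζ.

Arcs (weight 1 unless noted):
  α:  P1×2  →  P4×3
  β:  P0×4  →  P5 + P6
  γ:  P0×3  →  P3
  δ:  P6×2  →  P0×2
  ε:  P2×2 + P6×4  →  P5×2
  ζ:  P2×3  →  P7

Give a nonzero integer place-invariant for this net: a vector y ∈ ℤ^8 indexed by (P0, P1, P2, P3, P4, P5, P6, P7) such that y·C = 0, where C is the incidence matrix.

Incidence matrix C (rows=places, cols=transitions):
        α    β    γ    δ    ε    ζ
   P0   0   -4   -3    2    0    0
   P1  -2    0    0    0    0    0
   P2   0    0    0    0   -2   -3
   P3   0    0    1    0    0    0
   P4   3    0    0    0    0    0
   P5   0    1    0    0    2    0
   P6   0    1    0   -2   -4    0
   P7   0    0    0    0    0    1

Candidate y = [0, 3, 0, 0, 2, 0, 0, 0]; check y·C column-wise:
  col α: 3·-2 + 2·3 = 0
  col β: 0·-4 + 3·0 + 2·0 + 0·1 + 0·1 = 0
  col γ: 0·-3 + 3·0 + 0·1 + 2·0 = 0
  col δ: 0·2 + 3·0 + 2·0 + 0·-2 = 0
  col ε: 3·0 + 0·-2 + 2·0 + 0·2 + 0·-4 = 0
  col ζ: 3·0 + 0·-3 + 2·0 + 0·1 = 0

y = (P0:0, P1:3, P2:0, P3:0, P4:2, P5:0, P6:0, P7:0)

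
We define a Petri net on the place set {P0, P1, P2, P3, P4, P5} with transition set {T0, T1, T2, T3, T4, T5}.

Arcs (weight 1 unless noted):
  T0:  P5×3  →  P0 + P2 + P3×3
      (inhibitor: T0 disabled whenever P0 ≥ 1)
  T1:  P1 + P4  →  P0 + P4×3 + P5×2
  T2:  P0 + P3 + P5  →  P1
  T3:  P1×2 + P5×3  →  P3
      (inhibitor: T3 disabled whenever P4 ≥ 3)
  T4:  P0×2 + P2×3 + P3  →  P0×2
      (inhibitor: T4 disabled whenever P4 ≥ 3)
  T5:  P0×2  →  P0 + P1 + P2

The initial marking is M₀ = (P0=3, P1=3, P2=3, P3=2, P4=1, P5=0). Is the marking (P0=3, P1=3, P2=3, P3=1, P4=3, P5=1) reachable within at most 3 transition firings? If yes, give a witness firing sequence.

step 1: fire T1:  (P0=3, P1=3, P2=3, P3=2, P4=1, P5=0) → (P0=4, P1=2, P2=3, P3=2, P4=3, P5=2)
step 2: fire T2:  (P0=4, P1=2, P2=3, P3=2, P4=3, P5=2) → (P0=3, P1=3, P2=3, P3=1, P4=3, P5=1)

YES — reachable via ⟨T1, T2⟩ (2 firings)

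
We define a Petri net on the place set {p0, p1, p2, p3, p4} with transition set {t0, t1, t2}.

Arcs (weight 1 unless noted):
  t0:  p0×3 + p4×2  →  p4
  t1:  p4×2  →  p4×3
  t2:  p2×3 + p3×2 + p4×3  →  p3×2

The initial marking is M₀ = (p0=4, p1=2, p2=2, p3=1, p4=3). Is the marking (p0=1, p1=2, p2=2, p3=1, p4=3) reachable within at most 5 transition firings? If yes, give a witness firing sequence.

step 1: fire t0:  (p0=4, p1=2, p2=2, p3=1, p4=3) → (p0=1, p1=2, p2=2, p3=1, p4=2)
step 2: fire t1:  (p0=1, p1=2, p2=2, p3=1, p4=2) → (p0=1, p1=2, p2=2, p3=1, p4=3)

YES — reachable via ⟨t0, t1⟩ (2 firings)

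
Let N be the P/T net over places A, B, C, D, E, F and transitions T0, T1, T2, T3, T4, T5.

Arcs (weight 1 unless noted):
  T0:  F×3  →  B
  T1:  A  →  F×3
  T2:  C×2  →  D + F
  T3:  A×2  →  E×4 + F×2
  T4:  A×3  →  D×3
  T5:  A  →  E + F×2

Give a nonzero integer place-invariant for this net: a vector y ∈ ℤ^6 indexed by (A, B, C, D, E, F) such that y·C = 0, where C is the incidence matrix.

Incidence matrix C (rows=places, cols=transitions):
       T0   T1   T2   T3   T4   T5
    A   0   -1    0   -2   -3   -1
    B   1    0    0    0    0    0
    C   0    0   -2    0    0    0
    D   0    0    1    0    3    0
    E   0    0    0    4    0    1
    F  -3    3    1    2    0    2

Candidate y = [3, 3, 2, 3, 1, 1]; check y·C column-wise:
  col T0: 3·0 + 3·1 + 2·0 + 3·0 + 1·0 + 1·-3 = 0
  col T1: 3·-1 + 3·0 + 2·0 + 3·0 + 1·0 + 1·3 = 0
  col T2: 3·0 + 3·0 + 2·-2 + 3·1 + 1·0 + 1·1 = 0
  col T3: 3·-2 + 3·0 + 2·0 + 3·0 + 1·4 + 1·2 = 0
  col T4: 3·-3 + 3·0 + 2·0 + 3·3 + 1·0 + 1·0 = 0
  col T5: 3·-1 + 3·0 + 2·0 + 3·0 + 1·1 + 1·2 = 0

y = (A:3, B:3, C:2, D:3, E:1, F:1)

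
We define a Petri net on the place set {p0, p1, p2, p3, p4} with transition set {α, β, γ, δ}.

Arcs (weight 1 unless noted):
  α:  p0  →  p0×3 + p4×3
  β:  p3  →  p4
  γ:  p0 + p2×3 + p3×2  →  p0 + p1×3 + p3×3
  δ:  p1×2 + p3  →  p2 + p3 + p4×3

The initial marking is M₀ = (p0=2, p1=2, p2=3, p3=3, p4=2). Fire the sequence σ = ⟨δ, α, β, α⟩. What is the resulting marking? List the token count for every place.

step 1: fire δ:  (p0=2, p1=2, p2=3, p3=3, p4=2) → (p0=2, p1=0, p2=4, p3=3, p4=5)
step 2: fire α:  (p0=2, p1=0, p2=4, p3=3, p4=5) → (p0=4, p1=0, p2=4, p3=3, p4=8)
step 3: fire β:  (p0=4, p1=0, p2=4, p3=3, p4=8) → (p0=4, p1=0, p2=4, p3=2, p4=9)
step 4: fire α:  (p0=4, p1=0, p2=4, p3=2, p4=9) → (p0=6, p1=0, p2=4, p3=2, p4=12)

(p0=6, p1=0, p2=4, p3=2, p4=12)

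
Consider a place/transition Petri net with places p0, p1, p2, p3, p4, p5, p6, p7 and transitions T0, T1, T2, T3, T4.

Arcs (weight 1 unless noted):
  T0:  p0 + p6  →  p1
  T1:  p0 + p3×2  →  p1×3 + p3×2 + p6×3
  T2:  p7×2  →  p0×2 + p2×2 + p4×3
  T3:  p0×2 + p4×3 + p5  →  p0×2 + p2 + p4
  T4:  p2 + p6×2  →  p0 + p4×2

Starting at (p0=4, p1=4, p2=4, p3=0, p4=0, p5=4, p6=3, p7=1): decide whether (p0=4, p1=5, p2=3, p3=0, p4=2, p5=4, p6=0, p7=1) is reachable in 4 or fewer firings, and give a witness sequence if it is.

YES — reachable via ⟨T0, T4⟩ (2 firings)

step 1: fire T0:  (p0=4, p1=4, p2=4, p3=0, p4=0, p5=4, p6=3, p7=1) → (p0=3, p1=5, p2=4, p3=0, p4=0, p5=4, p6=2, p7=1)
step 2: fire T4:  (p0=3, p1=5, p2=4, p3=0, p4=0, p5=4, p6=2, p7=1) → (p0=4, p1=5, p2=3, p3=0, p4=2, p5=4, p6=0, p7=1)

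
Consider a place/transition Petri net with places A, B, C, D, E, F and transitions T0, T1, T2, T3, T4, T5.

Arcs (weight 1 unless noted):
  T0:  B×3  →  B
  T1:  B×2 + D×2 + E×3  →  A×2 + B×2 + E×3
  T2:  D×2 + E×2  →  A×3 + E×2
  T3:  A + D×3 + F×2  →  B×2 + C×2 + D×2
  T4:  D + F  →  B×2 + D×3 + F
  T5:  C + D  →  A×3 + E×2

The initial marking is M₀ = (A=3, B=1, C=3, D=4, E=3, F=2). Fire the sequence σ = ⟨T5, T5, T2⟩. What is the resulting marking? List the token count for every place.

(A=12, B=1, C=1, D=0, E=7, F=2)

step 1: fire T5:  (A=3, B=1, C=3, D=4, E=3, F=2) → (A=6, B=1, C=2, D=3, E=5, F=2)
step 2: fire T5:  (A=6, B=1, C=2, D=3, E=5, F=2) → (A=9, B=1, C=1, D=2, E=7, F=2)
step 3: fire T2:  (A=9, B=1, C=1, D=2, E=7, F=2) → (A=12, B=1, C=1, D=0, E=7, F=2)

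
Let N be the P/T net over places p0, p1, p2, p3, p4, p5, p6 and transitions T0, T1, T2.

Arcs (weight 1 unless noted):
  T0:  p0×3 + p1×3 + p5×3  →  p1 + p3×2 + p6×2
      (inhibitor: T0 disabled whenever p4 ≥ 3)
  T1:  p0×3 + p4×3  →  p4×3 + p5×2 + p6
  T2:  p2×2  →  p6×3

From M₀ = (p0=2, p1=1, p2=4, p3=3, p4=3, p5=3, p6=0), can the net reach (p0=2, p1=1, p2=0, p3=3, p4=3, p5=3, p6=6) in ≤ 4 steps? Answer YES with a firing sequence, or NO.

step 1: fire T2:  (p0=2, p1=1, p2=4, p3=3, p4=3, p5=3, p6=0) → (p0=2, p1=1, p2=2, p3=3, p4=3, p5=3, p6=3)
step 2: fire T2:  (p0=2, p1=1, p2=2, p3=3, p4=3, p5=3, p6=3) → (p0=2, p1=1, p2=0, p3=3, p4=3, p5=3, p6=6)

YES — reachable via ⟨T2, T2⟩ (2 firings)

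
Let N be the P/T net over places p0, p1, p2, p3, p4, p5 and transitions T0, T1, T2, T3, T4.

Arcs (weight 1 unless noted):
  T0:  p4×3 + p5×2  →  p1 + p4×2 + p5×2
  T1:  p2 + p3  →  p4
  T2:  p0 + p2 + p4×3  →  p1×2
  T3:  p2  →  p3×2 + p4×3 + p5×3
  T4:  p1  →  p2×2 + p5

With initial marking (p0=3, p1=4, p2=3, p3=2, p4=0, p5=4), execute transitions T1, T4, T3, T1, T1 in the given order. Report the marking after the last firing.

step 1: fire T1:  (p0=3, p1=4, p2=3, p3=2, p4=0, p5=4) → (p0=3, p1=4, p2=2, p3=1, p4=1, p5=4)
step 2: fire T4:  (p0=3, p1=4, p2=2, p3=1, p4=1, p5=4) → (p0=3, p1=3, p2=4, p3=1, p4=1, p5=5)
step 3: fire T3:  (p0=3, p1=3, p2=4, p3=1, p4=1, p5=5) → (p0=3, p1=3, p2=3, p3=3, p4=4, p5=8)
step 4: fire T1:  (p0=3, p1=3, p2=3, p3=3, p4=4, p5=8) → (p0=3, p1=3, p2=2, p3=2, p4=5, p5=8)
step 5: fire T1:  (p0=3, p1=3, p2=2, p3=2, p4=5, p5=8) → (p0=3, p1=3, p2=1, p3=1, p4=6, p5=8)

(p0=3, p1=3, p2=1, p3=1, p4=6, p5=8)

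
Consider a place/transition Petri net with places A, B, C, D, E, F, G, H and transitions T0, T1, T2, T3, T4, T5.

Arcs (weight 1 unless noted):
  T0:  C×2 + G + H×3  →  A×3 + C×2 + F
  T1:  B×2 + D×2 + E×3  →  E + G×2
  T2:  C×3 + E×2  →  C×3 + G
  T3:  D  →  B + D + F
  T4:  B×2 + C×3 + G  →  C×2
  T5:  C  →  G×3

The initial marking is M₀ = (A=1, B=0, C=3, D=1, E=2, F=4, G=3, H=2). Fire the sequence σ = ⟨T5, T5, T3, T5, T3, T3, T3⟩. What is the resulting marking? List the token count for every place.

step 1: fire T5:  (A=1, B=0, C=3, D=1, E=2, F=4, G=3, H=2) → (A=1, B=0, C=2, D=1, E=2, F=4, G=6, H=2)
step 2: fire T5:  (A=1, B=0, C=2, D=1, E=2, F=4, G=6, H=2) → (A=1, B=0, C=1, D=1, E=2, F=4, G=9, H=2)
step 3: fire T3:  (A=1, B=0, C=1, D=1, E=2, F=4, G=9, H=2) → (A=1, B=1, C=1, D=1, E=2, F=5, G=9, H=2)
step 4: fire T5:  (A=1, B=1, C=1, D=1, E=2, F=5, G=9, H=2) → (A=1, B=1, C=0, D=1, E=2, F=5, G=12, H=2)
step 5: fire T3:  (A=1, B=1, C=0, D=1, E=2, F=5, G=12, H=2) → (A=1, B=2, C=0, D=1, E=2, F=6, G=12, H=2)
step 6: fire T3:  (A=1, B=2, C=0, D=1, E=2, F=6, G=12, H=2) → (A=1, B=3, C=0, D=1, E=2, F=7, G=12, H=2)
step 7: fire T3:  (A=1, B=3, C=0, D=1, E=2, F=7, G=12, H=2) → (A=1, B=4, C=0, D=1, E=2, F=8, G=12, H=2)

(A=1, B=4, C=0, D=1, E=2, F=8, G=12, H=2)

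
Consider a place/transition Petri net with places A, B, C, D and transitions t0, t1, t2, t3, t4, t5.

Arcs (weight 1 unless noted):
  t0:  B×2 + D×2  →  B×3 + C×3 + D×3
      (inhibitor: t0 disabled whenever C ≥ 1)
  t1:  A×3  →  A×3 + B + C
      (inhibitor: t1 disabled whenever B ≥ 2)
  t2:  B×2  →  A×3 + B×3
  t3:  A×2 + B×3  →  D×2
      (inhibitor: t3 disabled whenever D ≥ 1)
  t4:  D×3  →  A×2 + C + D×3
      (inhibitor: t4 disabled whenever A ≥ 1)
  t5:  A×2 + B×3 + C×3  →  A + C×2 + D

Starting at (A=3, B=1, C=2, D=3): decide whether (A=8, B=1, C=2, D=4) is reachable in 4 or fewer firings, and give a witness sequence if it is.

step 1: fire t1:  (A=3, B=1, C=2, D=3) → (A=3, B=2, C=3, D=3)
step 2: fire t2:  (A=3, B=2, C=3, D=3) → (A=6, B=3, C=3, D=3)
step 3: fire t2:  (A=6, B=3, C=3, D=3) → (A=9, B=4, C=3, D=3)
step 4: fire t5:  (A=9, B=4, C=3, D=3) → (A=8, B=1, C=2, D=4)

YES — reachable via ⟨t1, t2, t2, t5⟩ (4 firings)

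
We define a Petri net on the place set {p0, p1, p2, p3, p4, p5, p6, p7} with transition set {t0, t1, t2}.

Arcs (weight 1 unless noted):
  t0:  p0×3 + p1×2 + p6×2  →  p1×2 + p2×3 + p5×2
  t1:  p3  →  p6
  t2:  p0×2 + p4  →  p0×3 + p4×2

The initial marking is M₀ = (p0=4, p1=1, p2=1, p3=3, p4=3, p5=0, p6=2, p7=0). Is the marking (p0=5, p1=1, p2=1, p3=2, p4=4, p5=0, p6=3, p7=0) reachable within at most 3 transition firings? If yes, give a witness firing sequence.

YES — reachable via ⟨t1, t2⟩ (2 firings)

step 1: fire t1:  (p0=4, p1=1, p2=1, p3=3, p4=3, p5=0, p6=2, p7=0) → (p0=4, p1=1, p2=1, p3=2, p4=3, p5=0, p6=3, p7=0)
step 2: fire t2:  (p0=4, p1=1, p2=1, p3=2, p4=3, p5=0, p6=3, p7=0) → (p0=5, p1=1, p2=1, p3=2, p4=4, p5=0, p6=3, p7=0)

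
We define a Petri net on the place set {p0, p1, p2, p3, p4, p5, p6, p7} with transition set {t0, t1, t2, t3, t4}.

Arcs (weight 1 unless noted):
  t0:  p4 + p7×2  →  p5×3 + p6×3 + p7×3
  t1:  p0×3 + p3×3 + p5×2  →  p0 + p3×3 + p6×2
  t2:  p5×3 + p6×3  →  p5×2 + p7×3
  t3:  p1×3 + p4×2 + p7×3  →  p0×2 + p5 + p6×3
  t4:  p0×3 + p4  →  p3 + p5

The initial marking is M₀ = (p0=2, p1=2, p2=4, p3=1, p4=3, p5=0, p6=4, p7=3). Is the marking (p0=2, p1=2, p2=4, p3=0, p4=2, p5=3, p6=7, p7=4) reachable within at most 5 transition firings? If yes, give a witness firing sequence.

depth 0: 1 marking
depth 1: 2 markings reached so far
depth 2: 4 markings reached so far
depth 3: 6 markings reached so far
depth 4: 8 markings reached so far
depth 5: 10 markings reached so far
target is not among the 10 markings reachable within 5 steps

NO — not reachable within 5 firings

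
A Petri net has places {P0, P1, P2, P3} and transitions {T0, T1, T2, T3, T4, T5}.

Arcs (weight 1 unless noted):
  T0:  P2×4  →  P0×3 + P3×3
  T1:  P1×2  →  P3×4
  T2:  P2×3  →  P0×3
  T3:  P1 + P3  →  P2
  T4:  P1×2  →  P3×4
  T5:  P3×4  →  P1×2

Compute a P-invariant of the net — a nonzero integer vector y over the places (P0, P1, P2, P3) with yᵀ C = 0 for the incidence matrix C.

y = (P0:3, P1:2, P2:3, P3:1)

Incidence matrix C (rows=places, cols=transitions):
       T0   T1   T2   T3   T4   T5
   P0   3    0    3    0    0    0
   P1   0   -2    0   -1   -2    2
   P2  -4    0   -3    1    0    0
   P3   3    4    0   -1    4   -4

Candidate y = [3, 2, 3, 1]; check y·C column-wise:
  col T0: 3·3 + 2·0 + 3·-4 + 1·3 = 0
  col T1: 3·0 + 2·-2 + 3·0 + 1·4 = 0
  col T2: 3·3 + 2·0 + 3·-3 + 1·0 = 0
  col T3: 3·0 + 2·-1 + 3·1 + 1·-1 = 0
  col T4: 3·0 + 2·-2 + 3·0 + 1·4 = 0
  col T5: 3·0 + 2·2 + 3·0 + 1·-4 = 0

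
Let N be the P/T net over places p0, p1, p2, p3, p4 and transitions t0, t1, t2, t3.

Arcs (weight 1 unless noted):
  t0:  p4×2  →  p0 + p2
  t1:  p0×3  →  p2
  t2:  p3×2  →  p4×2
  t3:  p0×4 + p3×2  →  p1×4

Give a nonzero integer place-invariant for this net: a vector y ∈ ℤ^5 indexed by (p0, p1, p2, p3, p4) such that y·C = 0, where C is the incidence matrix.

Incidence matrix C (rows=places, cols=transitions):
       t0   t1   t2   t3
   p0   1   -3    0   -4
   p1   0    0    0    4
   p2   1    1    0    0
   p3   0    0   -2   -2
   p4  -2    0    2    0

Candidate y = [1, 2, 3, 2, 2]; check y·C column-wise:
  col t0: 1·1 + 2·0 + 3·1 + 2·0 + 2·-2 = 0
  col t1: 1·-3 + 2·0 + 3·1 + 2·0 + 2·0 = 0
  col t2: 1·0 + 2·0 + 3·0 + 2·-2 + 2·2 = 0
  col t3: 1·-4 + 2·4 + 3·0 + 2·-2 + 2·0 = 0

y = (p0:1, p1:2, p2:3, p3:2, p4:2)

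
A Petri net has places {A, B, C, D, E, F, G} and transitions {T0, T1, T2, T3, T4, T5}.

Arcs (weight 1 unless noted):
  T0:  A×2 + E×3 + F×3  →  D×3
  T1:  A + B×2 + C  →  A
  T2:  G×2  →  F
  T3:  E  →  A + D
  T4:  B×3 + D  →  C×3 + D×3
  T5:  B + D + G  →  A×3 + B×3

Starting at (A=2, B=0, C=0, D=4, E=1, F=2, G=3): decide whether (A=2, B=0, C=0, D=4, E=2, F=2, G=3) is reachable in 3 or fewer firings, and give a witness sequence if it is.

NO — not reachable within 3 firings

depth 0: 1 marking
depth 1: 3 markings reached so far
depth 2: 4 markings reached so far
depth 3: 4 markings reached so far
(frontier empty at depth 3; search complete)
target is not among the 4 markings reachable within 3 steps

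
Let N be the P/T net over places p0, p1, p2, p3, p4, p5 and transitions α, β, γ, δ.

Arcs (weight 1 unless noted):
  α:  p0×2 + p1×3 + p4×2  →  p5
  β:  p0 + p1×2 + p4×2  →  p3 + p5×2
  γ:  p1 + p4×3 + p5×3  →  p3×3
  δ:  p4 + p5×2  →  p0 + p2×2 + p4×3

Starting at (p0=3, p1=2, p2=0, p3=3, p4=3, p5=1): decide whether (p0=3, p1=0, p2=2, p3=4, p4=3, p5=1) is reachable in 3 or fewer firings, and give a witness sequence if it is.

YES — reachable via ⟨β, δ⟩ (2 firings)

step 1: fire β:  (p0=3, p1=2, p2=0, p3=3, p4=3, p5=1) → (p0=2, p1=0, p2=0, p3=4, p4=1, p5=3)
step 2: fire δ:  (p0=2, p1=0, p2=0, p3=4, p4=1, p5=3) → (p0=3, p1=0, p2=2, p3=4, p4=3, p5=1)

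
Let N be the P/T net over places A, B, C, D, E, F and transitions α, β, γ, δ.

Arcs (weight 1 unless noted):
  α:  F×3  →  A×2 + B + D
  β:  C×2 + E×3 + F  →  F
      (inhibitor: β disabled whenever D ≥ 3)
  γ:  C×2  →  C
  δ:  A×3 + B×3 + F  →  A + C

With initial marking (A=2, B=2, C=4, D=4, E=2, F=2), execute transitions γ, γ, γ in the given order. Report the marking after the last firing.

(A=2, B=2, C=1, D=4, E=2, F=2)

step 1: fire γ:  (A=2, B=2, C=4, D=4, E=2, F=2) → (A=2, B=2, C=3, D=4, E=2, F=2)
step 2: fire γ:  (A=2, B=2, C=3, D=4, E=2, F=2) → (A=2, B=2, C=2, D=4, E=2, F=2)
step 3: fire γ:  (A=2, B=2, C=2, D=4, E=2, F=2) → (A=2, B=2, C=1, D=4, E=2, F=2)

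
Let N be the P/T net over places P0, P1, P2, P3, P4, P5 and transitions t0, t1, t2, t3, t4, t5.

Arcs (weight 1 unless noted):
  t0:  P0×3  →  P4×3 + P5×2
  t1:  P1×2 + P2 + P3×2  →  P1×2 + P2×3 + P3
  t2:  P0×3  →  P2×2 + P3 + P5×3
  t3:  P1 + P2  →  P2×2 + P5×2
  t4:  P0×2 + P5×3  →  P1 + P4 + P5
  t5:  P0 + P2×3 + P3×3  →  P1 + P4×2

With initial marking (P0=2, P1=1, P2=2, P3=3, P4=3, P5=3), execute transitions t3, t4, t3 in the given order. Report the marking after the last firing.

step 1: fire t3:  (P0=2, P1=1, P2=2, P3=3, P4=3, P5=3) → (P0=2, P1=0, P2=3, P3=3, P4=3, P5=5)
step 2: fire t4:  (P0=2, P1=0, P2=3, P3=3, P4=3, P5=5) → (P0=0, P1=1, P2=3, P3=3, P4=4, P5=3)
step 3: fire t3:  (P0=0, P1=1, P2=3, P3=3, P4=4, P5=3) → (P0=0, P1=0, P2=4, P3=3, P4=4, P5=5)

(P0=0, P1=0, P2=4, P3=3, P4=4, P5=5)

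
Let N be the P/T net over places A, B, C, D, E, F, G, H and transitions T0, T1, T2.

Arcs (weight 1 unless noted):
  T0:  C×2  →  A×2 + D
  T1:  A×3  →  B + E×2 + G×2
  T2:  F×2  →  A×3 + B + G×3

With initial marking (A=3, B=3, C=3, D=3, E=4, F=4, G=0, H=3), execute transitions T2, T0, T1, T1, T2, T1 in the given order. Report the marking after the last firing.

step 1: fire T2:  (A=3, B=3, C=3, D=3, E=4, F=4, G=0, H=3) → (A=6, B=4, C=3, D=3, E=4, F=2, G=3, H=3)
step 2: fire T0:  (A=6, B=4, C=3, D=3, E=4, F=2, G=3, H=3) → (A=8, B=4, C=1, D=4, E=4, F=2, G=3, H=3)
step 3: fire T1:  (A=8, B=4, C=1, D=4, E=4, F=2, G=3, H=3) → (A=5, B=5, C=1, D=4, E=6, F=2, G=5, H=3)
step 4: fire T1:  (A=5, B=5, C=1, D=4, E=6, F=2, G=5, H=3) → (A=2, B=6, C=1, D=4, E=8, F=2, G=7, H=3)
step 5: fire T2:  (A=2, B=6, C=1, D=4, E=8, F=2, G=7, H=3) → (A=5, B=7, C=1, D=4, E=8, F=0, G=10, H=3)
step 6: fire T1:  (A=5, B=7, C=1, D=4, E=8, F=0, G=10, H=3) → (A=2, B=8, C=1, D=4, E=10, F=0, G=12, H=3)

(A=2, B=8, C=1, D=4, E=10, F=0, G=12, H=3)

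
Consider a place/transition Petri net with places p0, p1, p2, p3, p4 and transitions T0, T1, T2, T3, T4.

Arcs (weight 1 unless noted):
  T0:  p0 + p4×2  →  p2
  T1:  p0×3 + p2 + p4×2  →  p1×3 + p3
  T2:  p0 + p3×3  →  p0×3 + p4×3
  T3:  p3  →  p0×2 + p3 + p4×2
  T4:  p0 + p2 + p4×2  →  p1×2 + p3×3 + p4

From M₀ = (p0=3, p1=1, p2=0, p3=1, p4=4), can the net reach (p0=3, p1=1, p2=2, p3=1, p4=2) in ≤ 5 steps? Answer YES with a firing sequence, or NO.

YES — reachable via ⟨T0, T0, T3⟩ (3 firings)

step 1: fire T0:  (p0=3, p1=1, p2=0, p3=1, p4=4) → (p0=2, p1=1, p2=1, p3=1, p4=2)
step 2: fire T0:  (p0=2, p1=1, p2=1, p3=1, p4=2) → (p0=1, p1=1, p2=2, p3=1, p4=0)
step 3: fire T3:  (p0=1, p1=1, p2=2, p3=1, p4=0) → (p0=3, p1=1, p2=2, p3=1, p4=2)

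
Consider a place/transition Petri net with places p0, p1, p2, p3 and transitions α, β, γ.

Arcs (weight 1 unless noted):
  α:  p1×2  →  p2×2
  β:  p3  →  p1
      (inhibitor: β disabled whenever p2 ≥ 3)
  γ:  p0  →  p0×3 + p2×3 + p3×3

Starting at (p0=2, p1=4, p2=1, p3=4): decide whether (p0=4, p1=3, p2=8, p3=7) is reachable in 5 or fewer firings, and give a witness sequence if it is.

depth 0: 1 marking
depth 1: 4 markings reached so far
depth 2: 10 markings reached so far
depth 3: 19 markings reached so far
depth 4: 31 markings reached so far
depth 5: 46 markings reached so far
target is not among the 46 markings reachable within 5 steps

NO — not reachable within 5 firings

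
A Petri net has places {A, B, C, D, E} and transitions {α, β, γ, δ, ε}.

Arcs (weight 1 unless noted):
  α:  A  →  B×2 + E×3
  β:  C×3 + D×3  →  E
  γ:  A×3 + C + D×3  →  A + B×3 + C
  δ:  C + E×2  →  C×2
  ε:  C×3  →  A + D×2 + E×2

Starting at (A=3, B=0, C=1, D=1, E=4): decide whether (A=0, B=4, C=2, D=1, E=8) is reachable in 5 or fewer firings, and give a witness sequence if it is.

NO — not reachable within 5 firings

depth 0: 1 marking
depth 1: 3 markings reached so far
depth 2: 6 markings reached so far
depth 3: 10 markings reached so far
depth 4: 14 markings reached so far
depth 5: 18 markings reached so far
target is not among the 18 markings reachable within 5 steps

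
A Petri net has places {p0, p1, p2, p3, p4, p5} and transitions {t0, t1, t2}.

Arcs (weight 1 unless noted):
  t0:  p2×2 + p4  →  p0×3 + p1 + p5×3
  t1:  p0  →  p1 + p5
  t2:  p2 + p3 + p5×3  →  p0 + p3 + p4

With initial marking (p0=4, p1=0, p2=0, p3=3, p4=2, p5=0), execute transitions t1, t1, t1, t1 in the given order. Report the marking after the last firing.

(p0=0, p1=4, p2=0, p3=3, p4=2, p5=4)

step 1: fire t1:  (p0=4, p1=0, p2=0, p3=3, p4=2, p5=0) → (p0=3, p1=1, p2=0, p3=3, p4=2, p5=1)
step 2: fire t1:  (p0=3, p1=1, p2=0, p3=3, p4=2, p5=1) → (p0=2, p1=2, p2=0, p3=3, p4=2, p5=2)
step 3: fire t1:  (p0=2, p1=2, p2=0, p3=3, p4=2, p5=2) → (p0=1, p1=3, p2=0, p3=3, p4=2, p5=3)
step 4: fire t1:  (p0=1, p1=3, p2=0, p3=3, p4=2, p5=3) → (p0=0, p1=4, p2=0, p3=3, p4=2, p5=4)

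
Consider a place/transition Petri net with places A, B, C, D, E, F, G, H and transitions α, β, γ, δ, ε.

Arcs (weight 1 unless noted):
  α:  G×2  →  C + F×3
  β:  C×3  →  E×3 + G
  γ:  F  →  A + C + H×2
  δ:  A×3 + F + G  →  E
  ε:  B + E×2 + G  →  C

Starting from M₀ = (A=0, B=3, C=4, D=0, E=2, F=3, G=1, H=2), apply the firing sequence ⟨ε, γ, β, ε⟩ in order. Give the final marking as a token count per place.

(A=1, B=1, C=4, D=0, E=1, F=2, G=0, H=4)

step 1: fire ε:  (A=0, B=3, C=4, D=0, E=2, F=3, G=1, H=2) → (A=0, B=2, C=5, D=0, E=0, F=3, G=0, H=2)
step 2: fire γ:  (A=0, B=2, C=5, D=0, E=0, F=3, G=0, H=2) → (A=1, B=2, C=6, D=0, E=0, F=2, G=0, H=4)
step 3: fire β:  (A=1, B=2, C=6, D=0, E=0, F=2, G=0, H=4) → (A=1, B=2, C=3, D=0, E=3, F=2, G=1, H=4)
step 4: fire ε:  (A=1, B=2, C=3, D=0, E=3, F=2, G=1, H=4) → (A=1, B=1, C=4, D=0, E=1, F=2, G=0, H=4)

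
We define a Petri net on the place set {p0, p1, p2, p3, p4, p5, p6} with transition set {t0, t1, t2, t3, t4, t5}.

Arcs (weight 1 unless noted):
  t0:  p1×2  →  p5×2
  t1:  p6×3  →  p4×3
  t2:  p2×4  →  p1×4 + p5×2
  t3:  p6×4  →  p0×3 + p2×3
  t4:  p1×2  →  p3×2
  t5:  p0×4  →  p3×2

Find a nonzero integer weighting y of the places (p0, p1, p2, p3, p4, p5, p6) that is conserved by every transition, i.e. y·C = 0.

Incidence matrix C (rows=places, cols=transitions):
       t0   t1   t2   t3   t4   t5
   p0   0    0    0    3    0   -4
   p1  -2    0    4    0   -2    0
   p2   0    0   -4    3    0    0
   p3   0    0    0    0    2    2
   p4   0    3    0    0    0    0
   p5   2    0    2    0    0    0
   p6   0   -3    0   -4    0    0

Candidate y = [1, 2, 3, 2, 3, 2, 3]; check y·C column-wise:
  col t0: 1·0 + 2·-2 + 3·0 + 2·0 + 3·0 + 2·2 + 3·0 = 0
  col t1: 1·0 + 2·0 + 3·0 + 2·0 + 3·3 + 2·0 + 3·-3 = 0
  col t2: 1·0 + 2·4 + 3·-4 + 2·0 + 3·0 + 2·2 + 3·0 = 0
  col t3: 1·3 + 2·0 + 3·3 + 2·0 + 3·0 + 2·0 + 3·-4 = 0
  col t4: 1·0 + 2·-2 + 3·0 + 2·2 + 3·0 + 2·0 + 3·0 = 0
  col t5: 1·-4 + 2·0 + 3·0 + 2·2 + 3·0 + 2·0 + 3·0 = 0

y = (p0:1, p1:2, p2:3, p3:2, p4:3, p5:2, p6:3)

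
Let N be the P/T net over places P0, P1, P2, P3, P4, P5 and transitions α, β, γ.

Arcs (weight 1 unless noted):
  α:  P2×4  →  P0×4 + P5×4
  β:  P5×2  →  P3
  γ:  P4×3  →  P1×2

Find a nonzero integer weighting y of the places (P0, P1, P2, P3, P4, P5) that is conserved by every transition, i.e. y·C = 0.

y = (P0:1, P1:0, P2:1, P3:0, P4:0, P5:0)

Incidence matrix C (rows=places, cols=transitions):
        α    β    γ
   P0   4    0    0
   P1   0    0    2
   P2  -4    0    0
   P3   0    1    0
   P4   0    0   -3
   P5   4   -2    0

Candidate y = [1, 0, 1, 0, 0, 0]; check y·C column-wise:
  col α: 1·4 + 1·-4 + 0·4 = 0
  col β: 1·0 + 1·0 + 0·1 + 0·-2 = 0
  col γ: 1·0 + 0·2 + 1·0 + 0·-3 = 0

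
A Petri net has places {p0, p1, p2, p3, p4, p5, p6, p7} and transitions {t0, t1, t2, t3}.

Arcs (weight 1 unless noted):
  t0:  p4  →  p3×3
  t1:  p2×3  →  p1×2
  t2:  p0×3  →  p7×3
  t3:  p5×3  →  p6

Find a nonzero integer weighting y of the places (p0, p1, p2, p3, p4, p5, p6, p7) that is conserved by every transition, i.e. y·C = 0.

Incidence matrix C (rows=places, cols=transitions):
       t0   t1   t2   t3
   p0   0    0   -3    0
   p1   0    2    0    0
   p2   0   -3    0    0
   p3   3    0    0    0
   p4  -1    0    0    0
   p5   0    0    0   -3
   p6   0    0    0    1
   p7   0    0    3    0

Candidate y = [0, 3, 2, 0, 0, 0, 0, 0]; check y·C column-wise:
  col t0: 3·0 + 2·0 + 0·3 + 0·-1 = 0
  col t1: 3·2 + 2·-3 = 0
  col t2: 0·-3 + 3·0 + 2·0 + 0·3 = 0
  col t3: 3·0 + 2·0 + 0·-3 + 0·1 = 0

y = (p0:0, p1:3, p2:2, p3:0, p4:0, p5:0, p6:0, p7:0)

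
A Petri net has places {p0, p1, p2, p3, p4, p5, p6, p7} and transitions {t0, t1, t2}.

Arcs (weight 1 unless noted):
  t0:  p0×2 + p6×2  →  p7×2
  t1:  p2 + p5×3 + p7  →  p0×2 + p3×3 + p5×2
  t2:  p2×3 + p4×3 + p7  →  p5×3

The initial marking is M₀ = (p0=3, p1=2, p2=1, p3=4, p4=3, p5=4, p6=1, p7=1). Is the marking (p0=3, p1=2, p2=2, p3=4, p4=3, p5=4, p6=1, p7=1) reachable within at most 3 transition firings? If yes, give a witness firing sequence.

NO — not reachable within 3 firings

depth 0: 1 marking
depth 1: 2 markings reached so far
depth 2: 2 markings reached so far
(frontier empty at depth 2; search complete)
target is not among the 2 markings reachable within 3 steps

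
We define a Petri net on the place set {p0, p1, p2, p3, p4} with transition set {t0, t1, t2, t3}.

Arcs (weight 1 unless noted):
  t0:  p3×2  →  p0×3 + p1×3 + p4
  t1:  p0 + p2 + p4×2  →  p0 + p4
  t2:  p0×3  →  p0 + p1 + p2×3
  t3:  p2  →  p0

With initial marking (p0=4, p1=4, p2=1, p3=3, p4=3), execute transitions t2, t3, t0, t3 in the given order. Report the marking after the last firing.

(p0=7, p1=8, p2=2, p3=1, p4=4)

step 1: fire t2:  (p0=4, p1=4, p2=1, p3=3, p4=3) → (p0=2, p1=5, p2=4, p3=3, p4=3)
step 2: fire t3:  (p0=2, p1=5, p2=4, p3=3, p4=3) → (p0=3, p1=5, p2=3, p3=3, p4=3)
step 3: fire t0:  (p0=3, p1=5, p2=3, p3=3, p4=3) → (p0=6, p1=8, p2=3, p3=1, p4=4)
step 4: fire t3:  (p0=6, p1=8, p2=3, p3=1, p4=4) → (p0=7, p1=8, p2=2, p3=1, p4=4)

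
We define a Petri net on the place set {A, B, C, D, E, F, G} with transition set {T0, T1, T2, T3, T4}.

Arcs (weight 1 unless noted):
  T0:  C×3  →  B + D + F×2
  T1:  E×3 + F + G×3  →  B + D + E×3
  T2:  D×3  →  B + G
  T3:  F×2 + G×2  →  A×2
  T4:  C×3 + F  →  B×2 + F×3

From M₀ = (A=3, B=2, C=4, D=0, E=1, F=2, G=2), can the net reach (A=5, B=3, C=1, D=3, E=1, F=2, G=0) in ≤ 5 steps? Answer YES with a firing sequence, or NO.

NO — not reachable within 5 firings

depth 0: 1 marking
depth 1: 4 markings reached so far
depth 2: 6 markings reached so far
depth 3: 6 markings reached so far
(frontier empty at depth 3; search complete)
target is not among the 6 markings reachable within 5 steps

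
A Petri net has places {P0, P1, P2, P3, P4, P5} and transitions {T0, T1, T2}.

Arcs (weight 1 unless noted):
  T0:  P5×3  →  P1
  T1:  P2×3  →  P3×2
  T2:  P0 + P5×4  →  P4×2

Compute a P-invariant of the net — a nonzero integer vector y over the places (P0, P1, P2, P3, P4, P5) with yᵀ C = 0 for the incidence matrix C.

Incidence matrix C (rows=places, cols=transitions):
       T0   T1   T2
   P0   0    0   -1
   P1   1    0    0
   P2   0   -3    0
   P3   0    2    0
   P4   0    0    2
   P5  -3    0   -4

Candidate y = [0, 0, 2, 3, 0, 0]; check y·C column-wise:
  col T0: 0·1 + 2·0 + 3·0 + 0·-3 = 0
  col T1: 2·-3 + 3·2 = 0
  col T2: 0·-1 + 2·0 + 3·0 + 0·2 + 0·-4 = 0

y = (P0:0, P1:0, P2:2, P3:3, P4:0, P5:0)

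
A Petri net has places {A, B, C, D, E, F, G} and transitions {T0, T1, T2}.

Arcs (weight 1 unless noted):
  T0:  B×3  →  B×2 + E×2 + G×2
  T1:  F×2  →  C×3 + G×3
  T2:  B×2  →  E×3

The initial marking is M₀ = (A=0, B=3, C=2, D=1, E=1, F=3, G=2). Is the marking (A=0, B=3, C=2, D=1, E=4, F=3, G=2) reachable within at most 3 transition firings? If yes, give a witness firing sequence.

depth 0: 1 marking
depth 1: 4 markings reached so far
depth 2: 7 markings reached so far
depth 3: 8 markings reached so far
target is not among the 8 markings reachable within 3 steps

NO — not reachable within 3 firings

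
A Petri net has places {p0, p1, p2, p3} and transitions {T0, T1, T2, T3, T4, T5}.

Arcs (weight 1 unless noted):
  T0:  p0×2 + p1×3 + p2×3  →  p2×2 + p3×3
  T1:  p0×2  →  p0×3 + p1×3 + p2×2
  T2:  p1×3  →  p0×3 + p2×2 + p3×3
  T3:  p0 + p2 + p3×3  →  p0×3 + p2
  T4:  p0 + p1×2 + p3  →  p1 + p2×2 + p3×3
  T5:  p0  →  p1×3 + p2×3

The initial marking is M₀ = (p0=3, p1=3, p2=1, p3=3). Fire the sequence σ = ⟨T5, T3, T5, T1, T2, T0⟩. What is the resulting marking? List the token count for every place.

step 1: fire T5:  (p0=3, p1=3, p2=1, p3=3) → (p0=2, p1=6, p2=4, p3=3)
step 2: fire T3:  (p0=2, p1=6, p2=4, p3=3) → (p0=4, p1=6, p2=4, p3=0)
step 3: fire T5:  (p0=4, p1=6, p2=4, p3=0) → (p0=3, p1=9, p2=7, p3=0)
step 4: fire T1:  (p0=3, p1=9, p2=7, p3=0) → (p0=4, p1=12, p2=9, p3=0)
step 5: fire T2:  (p0=4, p1=12, p2=9, p3=0) → (p0=7, p1=9, p2=11, p3=3)
step 6: fire T0:  (p0=7, p1=9, p2=11, p3=3) → (p0=5, p1=6, p2=10, p3=6)

(p0=5, p1=6, p2=10, p3=6)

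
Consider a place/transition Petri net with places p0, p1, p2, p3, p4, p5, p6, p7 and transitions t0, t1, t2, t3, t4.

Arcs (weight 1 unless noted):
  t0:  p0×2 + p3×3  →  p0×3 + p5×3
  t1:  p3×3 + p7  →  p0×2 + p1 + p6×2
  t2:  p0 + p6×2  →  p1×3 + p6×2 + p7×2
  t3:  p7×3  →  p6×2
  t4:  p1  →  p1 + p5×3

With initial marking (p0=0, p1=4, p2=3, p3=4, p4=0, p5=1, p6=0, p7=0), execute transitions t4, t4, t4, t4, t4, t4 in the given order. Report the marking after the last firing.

(p0=0, p1=4, p2=3, p3=4, p4=0, p5=19, p6=0, p7=0)

step 1: fire t4:  (p0=0, p1=4, p2=3, p3=4, p4=0, p5=1, p6=0, p7=0) → (p0=0, p1=4, p2=3, p3=4, p4=0, p5=4, p6=0, p7=0)
step 2: fire t4:  (p0=0, p1=4, p2=3, p3=4, p4=0, p5=4, p6=0, p7=0) → (p0=0, p1=4, p2=3, p3=4, p4=0, p5=7, p6=0, p7=0)
step 3: fire t4:  (p0=0, p1=4, p2=3, p3=4, p4=0, p5=7, p6=0, p7=0) → (p0=0, p1=4, p2=3, p3=4, p4=0, p5=10, p6=0, p7=0)
step 4: fire t4:  (p0=0, p1=4, p2=3, p3=4, p4=0, p5=10, p6=0, p7=0) → (p0=0, p1=4, p2=3, p3=4, p4=0, p5=13, p6=0, p7=0)
step 5: fire t4:  (p0=0, p1=4, p2=3, p3=4, p4=0, p5=13, p6=0, p7=0) → (p0=0, p1=4, p2=3, p3=4, p4=0, p5=16, p6=0, p7=0)
step 6: fire t4:  (p0=0, p1=4, p2=3, p3=4, p4=0, p5=16, p6=0, p7=0) → (p0=0, p1=4, p2=3, p3=4, p4=0, p5=19, p6=0, p7=0)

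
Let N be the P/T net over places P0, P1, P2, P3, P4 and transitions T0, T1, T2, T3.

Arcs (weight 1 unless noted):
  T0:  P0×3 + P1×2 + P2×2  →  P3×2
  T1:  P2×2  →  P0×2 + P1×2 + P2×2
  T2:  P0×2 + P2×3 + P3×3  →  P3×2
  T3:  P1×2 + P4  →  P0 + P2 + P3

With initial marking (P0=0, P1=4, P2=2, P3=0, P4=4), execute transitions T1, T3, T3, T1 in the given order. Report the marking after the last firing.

step 1: fire T1:  (P0=0, P1=4, P2=2, P3=0, P4=4) → (P0=2, P1=6, P2=2, P3=0, P4=4)
step 2: fire T3:  (P0=2, P1=6, P2=2, P3=0, P4=4) → (P0=3, P1=4, P2=3, P3=1, P4=3)
step 3: fire T3:  (P0=3, P1=4, P2=3, P3=1, P4=3) → (P0=4, P1=2, P2=4, P3=2, P4=2)
step 4: fire T1:  (P0=4, P1=2, P2=4, P3=2, P4=2) → (P0=6, P1=4, P2=4, P3=2, P4=2)

(P0=6, P1=4, P2=4, P3=2, P4=2)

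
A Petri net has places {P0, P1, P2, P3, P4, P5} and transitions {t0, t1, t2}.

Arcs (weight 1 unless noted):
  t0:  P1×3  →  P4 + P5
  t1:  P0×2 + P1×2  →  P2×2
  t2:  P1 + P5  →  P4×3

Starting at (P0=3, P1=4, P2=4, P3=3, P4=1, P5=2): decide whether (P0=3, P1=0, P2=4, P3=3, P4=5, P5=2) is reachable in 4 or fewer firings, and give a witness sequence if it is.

step 1: fire t0:  (P0=3, P1=4, P2=4, P3=3, P4=1, P5=2) → (P0=3, P1=1, P2=4, P3=3, P4=2, P5=3)
step 2: fire t2:  (P0=3, P1=1, P2=4, P3=3, P4=2, P5=3) → (P0=3, P1=0, P2=4, P3=3, P4=5, P5=2)

YES — reachable via ⟨t0, t2⟩ (2 firings)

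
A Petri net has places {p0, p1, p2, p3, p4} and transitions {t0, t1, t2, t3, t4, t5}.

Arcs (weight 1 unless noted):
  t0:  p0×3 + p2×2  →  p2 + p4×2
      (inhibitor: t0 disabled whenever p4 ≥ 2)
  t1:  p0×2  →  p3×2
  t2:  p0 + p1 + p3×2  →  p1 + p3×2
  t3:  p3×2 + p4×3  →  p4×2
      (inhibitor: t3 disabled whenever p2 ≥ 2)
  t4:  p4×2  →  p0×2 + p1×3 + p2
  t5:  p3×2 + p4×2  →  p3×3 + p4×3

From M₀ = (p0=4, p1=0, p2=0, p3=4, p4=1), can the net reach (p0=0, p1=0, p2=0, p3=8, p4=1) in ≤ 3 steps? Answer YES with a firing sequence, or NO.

step 1: fire t1:  (p0=4, p1=0, p2=0, p3=4, p4=1) → (p0=2, p1=0, p2=0, p3=6, p4=1)
step 2: fire t1:  (p0=2, p1=0, p2=0, p3=6, p4=1) → (p0=0, p1=0, p2=0, p3=8, p4=1)

YES — reachable via ⟨t1, t1⟩ (2 firings)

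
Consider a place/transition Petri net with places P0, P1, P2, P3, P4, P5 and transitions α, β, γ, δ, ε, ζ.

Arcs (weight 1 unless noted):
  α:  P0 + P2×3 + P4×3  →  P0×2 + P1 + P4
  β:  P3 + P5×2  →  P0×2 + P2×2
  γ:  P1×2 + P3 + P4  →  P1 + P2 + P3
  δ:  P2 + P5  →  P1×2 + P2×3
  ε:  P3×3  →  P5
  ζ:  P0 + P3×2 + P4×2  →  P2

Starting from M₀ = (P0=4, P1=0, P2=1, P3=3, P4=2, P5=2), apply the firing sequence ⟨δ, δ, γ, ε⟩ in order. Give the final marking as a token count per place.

(P0=4, P1=3, P2=6, P3=0, P4=1, P5=1)

step 1: fire δ:  (P0=4, P1=0, P2=1, P3=3, P4=2, P5=2) → (P0=4, P1=2, P2=3, P3=3, P4=2, P5=1)
step 2: fire δ:  (P0=4, P1=2, P2=3, P3=3, P4=2, P5=1) → (P0=4, P1=4, P2=5, P3=3, P4=2, P5=0)
step 3: fire γ:  (P0=4, P1=4, P2=5, P3=3, P4=2, P5=0) → (P0=4, P1=3, P2=6, P3=3, P4=1, P5=0)
step 4: fire ε:  (P0=4, P1=3, P2=6, P3=3, P4=1, P5=0) → (P0=4, P1=3, P2=6, P3=0, P4=1, P5=1)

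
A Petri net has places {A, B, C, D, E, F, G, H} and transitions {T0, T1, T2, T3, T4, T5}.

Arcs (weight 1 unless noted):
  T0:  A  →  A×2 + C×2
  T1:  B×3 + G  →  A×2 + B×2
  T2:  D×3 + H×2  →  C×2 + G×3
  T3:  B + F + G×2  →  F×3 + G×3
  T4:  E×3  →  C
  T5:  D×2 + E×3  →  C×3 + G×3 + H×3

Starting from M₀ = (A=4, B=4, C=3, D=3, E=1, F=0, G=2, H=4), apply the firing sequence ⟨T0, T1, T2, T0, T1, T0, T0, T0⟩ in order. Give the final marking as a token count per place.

step 1: fire T0:  (A=4, B=4, C=3, D=3, E=1, F=0, G=2, H=4) → (A=5, B=4, C=5, D=3, E=1, F=0, G=2, H=4)
step 2: fire T1:  (A=5, B=4, C=5, D=3, E=1, F=0, G=2, H=4) → (A=7, B=3, C=5, D=3, E=1, F=0, G=1, H=4)
step 3: fire T2:  (A=7, B=3, C=5, D=3, E=1, F=0, G=1, H=4) → (A=7, B=3, C=7, D=0, E=1, F=0, G=4, H=2)
step 4: fire T0:  (A=7, B=3, C=7, D=0, E=1, F=0, G=4, H=2) → (A=8, B=3, C=9, D=0, E=1, F=0, G=4, H=2)
step 5: fire T1:  (A=8, B=3, C=9, D=0, E=1, F=0, G=4, H=2) → (A=10, B=2, C=9, D=0, E=1, F=0, G=3, H=2)
step 6: fire T0:  (A=10, B=2, C=9, D=0, E=1, F=0, G=3, H=2) → (A=11, B=2, C=11, D=0, E=1, F=0, G=3, H=2)
step 7: fire T0:  (A=11, B=2, C=11, D=0, E=1, F=0, G=3, H=2) → (A=12, B=2, C=13, D=0, E=1, F=0, G=3, H=2)
step 8: fire T0:  (A=12, B=2, C=13, D=0, E=1, F=0, G=3, H=2) → (A=13, B=2, C=15, D=0, E=1, F=0, G=3, H=2)

(A=13, B=2, C=15, D=0, E=1, F=0, G=3, H=2)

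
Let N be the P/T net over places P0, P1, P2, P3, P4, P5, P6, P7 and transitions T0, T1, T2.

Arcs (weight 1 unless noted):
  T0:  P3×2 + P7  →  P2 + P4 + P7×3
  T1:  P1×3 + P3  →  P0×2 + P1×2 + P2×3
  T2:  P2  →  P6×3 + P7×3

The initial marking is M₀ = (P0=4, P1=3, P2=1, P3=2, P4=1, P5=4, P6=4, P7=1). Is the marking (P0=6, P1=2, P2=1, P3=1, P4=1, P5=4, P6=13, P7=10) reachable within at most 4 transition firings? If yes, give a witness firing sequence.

YES — reachable via ⟨T1, T2, T2, T2⟩ (4 firings)

step 1: fire T1:  (P0=4, P1=3, P2=1, P3=2, P4=1, P5=4, P6=4, P7=1) → (P0=6, P1=2, P2=4, P3=1, P4=1, P5=4, P6=4, P7=1)
step 2: fire T2:  (P0=6, P1=2, P2=4, P3=1, P4=1, P5=4, P6=4, P7=1) → (P0=6, P1=2, P2=3, P3=1, P4=1, P5=4, P6=7, P7=4)
step 3: fire T2:  (P0=6, P1=2, P2=3, P3=1, P4=1, P5=4, P6=7, P7=4) → (P0=6, P1=2, P2=2, P3=1, P4=1, P5=4, P6=10, P7=7)
step 4: fire T2:  (P0=6, P1=2, P2=2, P3=1, P4=1, P5=4, P6=10, P7=7) → (P0=6, P1=2, P2=1, P3=1, P4=1, P5=4, P6=13, P7=10)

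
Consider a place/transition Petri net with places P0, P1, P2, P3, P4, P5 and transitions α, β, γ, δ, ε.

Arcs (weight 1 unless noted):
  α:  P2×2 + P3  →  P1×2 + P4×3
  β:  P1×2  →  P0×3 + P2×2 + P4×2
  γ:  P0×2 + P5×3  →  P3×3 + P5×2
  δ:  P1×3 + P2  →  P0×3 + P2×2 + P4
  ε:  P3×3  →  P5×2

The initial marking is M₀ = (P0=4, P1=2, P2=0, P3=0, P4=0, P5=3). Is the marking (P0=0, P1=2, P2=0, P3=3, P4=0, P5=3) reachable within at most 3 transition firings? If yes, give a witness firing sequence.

YES — reachable via ⟨γ, ε, γ⟩ (3 firings)

step 1: fire γ:  (P0=4, P1=2, P2=0, P3=0, P4=0, P5=3) → (P0=2, P1=2, P2=0, P3=3, P4=0, P5=2)
step 2: fire ε:  (P0=2, P1=2, P2=0, P3=3, P4=0, P5=2) → (P0=2, P1=2, P2=0, P3=0, P4=0, P5=4)
step 3: fire γ:  (P0=2, P1=2, P2=0, P3=0, P4=0, P5=4) → (P0=0, P1=2, P2=0, P3=3, P4=0, P5=3)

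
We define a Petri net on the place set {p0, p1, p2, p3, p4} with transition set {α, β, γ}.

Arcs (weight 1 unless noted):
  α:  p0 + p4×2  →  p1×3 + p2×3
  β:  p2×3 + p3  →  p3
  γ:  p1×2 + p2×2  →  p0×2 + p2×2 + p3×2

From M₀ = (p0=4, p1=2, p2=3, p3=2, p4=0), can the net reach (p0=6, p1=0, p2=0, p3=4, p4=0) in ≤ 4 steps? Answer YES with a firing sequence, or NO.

step 1: fire γ:  (p0=4, p1=2, p2=3, p3=2, p4=0) → (p0=6, p1=0, p2=3, p3=4, p4=0)
step 2: fire β:  (p0=6, p1=0, p2=3, p3=4, p4=0) → (p0=6, p1=0, p2=0, p3=4, p4=0)

YES — reachable via ⟨γ, β⟩ (2 firings)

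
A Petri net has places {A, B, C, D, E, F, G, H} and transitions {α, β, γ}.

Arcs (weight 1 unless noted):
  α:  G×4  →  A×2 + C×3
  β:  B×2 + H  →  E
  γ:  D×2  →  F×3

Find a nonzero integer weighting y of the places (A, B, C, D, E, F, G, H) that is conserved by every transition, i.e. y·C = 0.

y = (A:3, B:0, C:-2, D:0, E:0, F:0, G:0, H:0)

Incidence matrix C (rows=places, cols=transitions):
        α    β    γ
    A   2    0    0
    B   0   -2    0
    C   3    0    0
    D   0    0   -2
    E   0    1    0
    F   0    0    3
    G  -4    0    0
    H   0   -1    0

Candidate y = [3, 0, -2, 0, 0, 0, 0, 0]; check y·C column-wise:
  col α: 3·2 + -2·3 + 0·-4 = 0
  col β: 3·0 + 0·-2 + -2·0 + 0·1 + 0·-1 = 0
  col γ: 3·0 + -2·0 + 0·-2 + 0·3 = 0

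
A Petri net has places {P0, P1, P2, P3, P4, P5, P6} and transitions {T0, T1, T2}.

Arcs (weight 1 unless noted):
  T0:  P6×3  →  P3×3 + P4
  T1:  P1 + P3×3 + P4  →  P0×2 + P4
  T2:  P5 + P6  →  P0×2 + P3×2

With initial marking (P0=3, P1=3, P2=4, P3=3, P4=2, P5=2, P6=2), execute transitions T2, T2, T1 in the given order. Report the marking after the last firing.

(P0=9, P1=2, P2=4, P3=4, P4=2, P5=0, P6=0)

step 1: fire T2:  (P0=3, P1=3, P2=4, P3=3, P4=2, P5=2, P6=2) → (P0=5, P1=3, P2=4, P3=5, P4=2, P5=1, P6=1)
step 2: fire T2:  (P0=5, P1=3, P2=4, P3=5, P4=2, P5=1, P6=1) → (P0=7, P1=3, P2=4, P3=7, P4=2, P5=0, P6=0)
step 3: fire T1:  (P0=7, P1=3, P2=4, P3=7, P4=2, P5=0, P6=0) → (P0=9, P1=2, P2=4, P3=4, P4=2, P5=0, P6=0)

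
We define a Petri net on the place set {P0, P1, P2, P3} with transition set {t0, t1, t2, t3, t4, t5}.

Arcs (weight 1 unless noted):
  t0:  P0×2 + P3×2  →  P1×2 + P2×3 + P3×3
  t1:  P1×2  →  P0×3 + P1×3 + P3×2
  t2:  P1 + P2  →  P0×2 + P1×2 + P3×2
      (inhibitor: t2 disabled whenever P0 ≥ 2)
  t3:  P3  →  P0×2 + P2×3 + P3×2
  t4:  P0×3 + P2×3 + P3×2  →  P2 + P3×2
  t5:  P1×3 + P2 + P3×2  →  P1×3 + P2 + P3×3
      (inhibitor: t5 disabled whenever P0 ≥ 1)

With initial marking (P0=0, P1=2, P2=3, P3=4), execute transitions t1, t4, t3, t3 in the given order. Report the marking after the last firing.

step 1: fire t1:  (P0=0, P1=2, P2=3, P3=4) → (P0=3, P1=3, P2=3, P3=6)
step 2: fire t4:  (P0=3, P1=3, P2=3, P3=6) → (P0=0, P1=3, P2=1, P3=6)
step 3: fire t3:  (P0=0, P1=3, P2=1, P3=6) → (P0=2, P1=3, P2=4, P3=7)
step 4: fire t3:  (P0=2, P1=3, P2=4, P3=7) → (P0=4, P1=3, P2=7, P3=8)

(P0=4, P1=3, P2=7, P3=8)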